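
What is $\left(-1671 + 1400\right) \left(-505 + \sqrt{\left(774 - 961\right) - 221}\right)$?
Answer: $136855 - 542 i \sqrt{102} \approx 1.3686 \cdot 10^{5} - 5473.9 i$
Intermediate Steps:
$\left(-1671 + 1400\right) \left(-505 + \sqrt{\left(774 - 961\right) - 221}\right) = - 271 \left(-505 + \sqrt{\left(774 - 961\right) - 221}\right) = - 271 \left(-505 + \sqrt{-187 - 221}\right) = - 271 \left(-505 + \sqrt{-408}\right) = - 271 \left(-505 + 2 i \sqrt{102}\right) = 136855 - 542 i \sqrt{102}$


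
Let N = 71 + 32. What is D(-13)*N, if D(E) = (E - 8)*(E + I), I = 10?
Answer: 6489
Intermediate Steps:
D(E) = (-8 + E)*(10 + E) (D(E) = (E - 8)*(E + 10) = (-8 + E)*(10 + E))
N = 103
D(-13)*N = (-80 + (-13)**2 + 2*(-13))*103 = (-80 + 169 - 26)*103 = 63*103 = 6489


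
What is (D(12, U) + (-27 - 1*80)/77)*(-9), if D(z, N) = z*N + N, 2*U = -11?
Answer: 101025/154 ≈ 656.01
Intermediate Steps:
U = -11/2 (U = (½)*(-11) = -11/2 ≈ -5.5000)
D(z, N) = N + N*z (D(z, N) = N*z + N = N + N*z)
(D(12, U) + (-27 - 1*80)/77)*(-9) = (-11*(1 + 12)/2 + (-27 - 1*80)/77)*(-9) = (-11/2*13 + (-27 - 80)*(1/77))*(-9) = (-143/2 - 107*1/77)*(-9) = (-143/2 - 107/77)*(-9) = -11225/154*(-9) = 101025/154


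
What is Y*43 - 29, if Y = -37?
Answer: -1620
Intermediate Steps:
Y*43 - 29 = -37*43 - 29 = -1591 - 29 = -1620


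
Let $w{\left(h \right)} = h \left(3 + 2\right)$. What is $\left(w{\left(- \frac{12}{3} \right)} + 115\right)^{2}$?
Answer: $9025$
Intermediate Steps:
$w{\left(h \right)} = 5 h$ ($w{\left(h \right)} = h 5 = 5 h$)
$\left(w{\left(- \frac{12}{3} \right)} + 115\right)^{2} = \left(5 \left(- \frac{12}{3}\right) + 115\right)^{2} = \left(5 \left(\left(-12\right) \frac{1}{3}\right) + 115\right)^{2} = \left(5 \left(-4\right) + 115\right)^{2} = \left(-20 + 115\right)^{2} = 95^{2} = 9025$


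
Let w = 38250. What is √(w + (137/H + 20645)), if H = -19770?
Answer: √23019278837010/19770 ≈ 242.68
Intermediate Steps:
√(w + (137/H + 20645)) = √(38250 + (137/(-19770) + 20645)) = √(38250 + (137*(-1/19770) + 20645)) = √(38250 + (-137/19770 + 20645)) = √(38250 + 408151513/19770) = √(1164354013/19770) = √23019278837010/19770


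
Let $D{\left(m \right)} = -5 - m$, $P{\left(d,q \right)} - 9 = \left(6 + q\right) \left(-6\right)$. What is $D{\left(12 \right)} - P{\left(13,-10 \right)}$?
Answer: $-50$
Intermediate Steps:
$P{\left(d,q \right)} = -27 - 6 q$ ($P{\left(d,q \right)} = 9 + \left(6 + q\right) \left(-6\right) = 9 - \left(36 + 6 q\right) = -27 - 6 q$)
$D{\left(12 \right)} - P{\left(13,-10 \right)} = \left(-5 - 12\right) - \left(-27 - -60\right) = \left(-5 - 12\right) - \left(-27 + 60\right) = -17 - 33 = -50$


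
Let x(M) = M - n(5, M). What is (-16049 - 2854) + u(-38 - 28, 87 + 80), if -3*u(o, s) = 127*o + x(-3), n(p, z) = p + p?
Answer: -48314/3 ≈ -16105.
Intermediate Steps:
n(p, z) = 2*p
x(M) = -10 + M (x(M) = M - 2*5 = M - 1*10 = M - 10 = -10 + M)
u(o, s) = 13/3 - 127*o/3 (u(o, s) = -(127*o + (-10 - 3))/3 = -(127*o - 13)/3 = -(-13 + 127*o)/3 = 13/3 - 127*o/3)
(-16049 - 2854) + u(-38 - 28, 87 + 80) = (-16049 - 2854) + (13/3 - 127*(-38 - 28)/3) = -18903 + (13/3 - 127/3*(-66)) = -18903 + (13/3 + 2794) = -18903 + 8395/3 = -48314/3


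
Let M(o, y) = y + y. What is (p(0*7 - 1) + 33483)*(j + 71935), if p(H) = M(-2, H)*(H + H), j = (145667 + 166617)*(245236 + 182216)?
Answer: 4470062167750561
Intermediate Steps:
M(o, y) = 2*y
j = 133486420368 (j = 312284*427452 = 133486420368)
p(H) = 4*H² (p(H) = (2*H)*(H + H) = (2*H)*(2*H) = 4*H²)
(p(0*7 - 1) + 33483)*(j + 71935) = (4*(0*7 - 1)² + 33483)*(133486420368 + 71935) = (4*(0 - 1)² + 33483)*133486492303 = (4*(-1)² + 33483)*133486492303 = (4*1 + 33483)*133486492303 = (4 + 33483)*133486492303 = 33487*133486492303 = 4470062167750561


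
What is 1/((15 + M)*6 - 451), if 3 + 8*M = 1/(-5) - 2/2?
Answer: -20/7283 ≈ -0.0027461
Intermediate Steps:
M = -21/40 (M = -3/8 + (1/(-5) - 2/2)/8 = -3/8 + (1*(-⅕) - 2*½)/8 = -3/8 + (-⅕ - 1)/8 = -3/8 + (⅛)*(-6/5) = -3/8 - 3/20 = -21/40 ≈ -0.52500)
1/((15 + M)*6 - 451) = 1/((15 - 21/40)*6 - 451) = 1/((579/40)*6 - 451) = 1/(1737/20 - 451) = 1/(-7283/20) = -20/7283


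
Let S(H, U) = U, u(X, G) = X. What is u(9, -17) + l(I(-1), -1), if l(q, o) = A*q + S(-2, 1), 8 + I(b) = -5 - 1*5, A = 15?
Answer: -260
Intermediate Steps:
I(b) = -18 (I(b) = -8 + (-5 - 1*5) = -8 + (-5 - 5) = -8 - 10 = -18)
l(q, o) = 1 + 15*q (l(q, o) = 15*q + 1 = 1 + 15*q)
u(9, -17) + l(I(-1), -1) = 9 + (1 + 15*(-18)) = 9 + (1 - 270) = 9 - 269 = -260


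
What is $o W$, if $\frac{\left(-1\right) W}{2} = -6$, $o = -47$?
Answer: $-564$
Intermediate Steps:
$W = 12$ ($W = \left(-2\right) \left(-6\right) = 12$)
$o W = \left(-47\right) 12 = -564$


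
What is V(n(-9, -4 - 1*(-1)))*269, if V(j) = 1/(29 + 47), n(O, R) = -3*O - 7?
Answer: 269/76 ≈ 3.5395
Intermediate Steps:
n(O, R) = -7 - 3*O
V(j) = 1/76
V(n(-9, -4 - 1*(-1)))*269 = (1/76)*269 = 269/76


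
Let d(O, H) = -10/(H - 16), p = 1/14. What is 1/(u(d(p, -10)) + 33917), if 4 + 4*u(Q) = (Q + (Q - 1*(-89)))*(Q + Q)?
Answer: 338/11469443 ≈ 2.9470e-5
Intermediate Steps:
p = 1/14 ≈ 0.071429
d(O, H) = -10/(-16 + H)
u(Q) = -1 + Q*(89 + 2*Q)/2 (u(Q) = -1 + ((Q + (Q - 1*(-89)))*(Q + Q))/4 = -1 + ((Q + (Q + 89))*(2*Q))/4 = -1 + ((Q + (89 + Q))*(2*Q))/4 = -1 + ((89 + 2*Q)*(2*Q))/4 = -1 + (2*Q*(89 + 2*Q))/4 = -1 + Q*(89 + 2*Q)/2)
1/(u(d(p, -10)) + 33917) = 1/((-1 + (-10/(-16 - 10))**2 + 89*(-10/(-16 - 10))/2) + 33917) = 1/((-1 + (-10/(-26))**2 + 89*(-10/(-26))/2) + 33917) = 1/((-1 + (-10*(-1/26))**2 + 89*(-10*(-1/26))/2) + 33917) = 1/((-1 + (5/13)**2 + (89/2)*(5/13)) + 33917) = 1/((-1 + 25/169 + 445/26) + 33917) = 1/(5497/338 + 33917) = 1/(11469443/338) = 338/11469443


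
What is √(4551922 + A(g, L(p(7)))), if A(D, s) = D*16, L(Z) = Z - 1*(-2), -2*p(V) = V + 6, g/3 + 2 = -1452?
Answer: √4482130 ≈ 2117.1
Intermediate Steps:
g = -4362 (g = -6 + 3*(-1452) = -6 - 4356 = -4362)
p(V) = -3 - V/2 (p(V) = -(V + 6)/2 = -(6 + V)/2 = -3 - V/2)
L(Z) = 2 + Z (L(Z) = Z + 2 = 2 + Z)
A(D, s) = 16*D
√(4551922 + A(g, L(p(7)))) = √(4551922 + 16*(-4362)) = √(4551922 - 69792) = √4482130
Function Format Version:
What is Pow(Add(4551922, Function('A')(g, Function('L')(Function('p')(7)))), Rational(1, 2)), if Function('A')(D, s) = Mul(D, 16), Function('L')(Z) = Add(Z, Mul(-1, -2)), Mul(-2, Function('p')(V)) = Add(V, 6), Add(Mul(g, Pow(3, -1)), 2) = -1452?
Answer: Pow(4482130, Rational(1, 2)) ≈ 2117.1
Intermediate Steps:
g = -4362 (g = Add(-6, Mul(3, -1452)) = Add(-6, -4356) = -4362)
Function('p')(V) = Add(-3, Mul(Rational(-1, 2), V)) (Function('p')(V) = Mul(Rational(-1, 2), Add(V, 6)) = Mul(Rational(-1, 2), Add(6, V)) = Add(-3, Mul(Rational(-1, 2), V)))
Function('L')(Z) = Add(2, Z) (Function('L')(Z) = Add(Z, 2) = Add(2, Z))
Function('A')(D, s) = Mul(16, D)
Pow(Add(4551922, Function('A')(g, Function('L')(Function('p')(7)))), Rational(1, 2)) = Pow(Add(4551922, Mul(16, -4362)), Rational(1, 2)) = Pow(Add(4551922, -69792), Rational(1, 2)) = Pow(4482130, Rational(1, 2))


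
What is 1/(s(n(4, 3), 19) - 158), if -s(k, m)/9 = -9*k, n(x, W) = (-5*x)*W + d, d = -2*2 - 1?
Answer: -1/5423 ≈ -0.00018440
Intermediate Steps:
d = -5 (d = -4 - 1 = -5)
n(x, W) = -5 - 5*W*x (n(x, W) = (-5*x)*W - 5 = -5*W*x - 5 = -5 - 5*W*x)
s(k, m) = 81*k (s(k, m) = -(-81)*k = 81*k)
1/(s(n(4, 3), 19) - 158) = 1/(81*(-5 - 5*3*4) - 158) = 1/(81*(-5 - 60) - 158) = 1/(81*(-65) - 158) = 1/(-5265 - 158) = 1/(-5423) = -1/5423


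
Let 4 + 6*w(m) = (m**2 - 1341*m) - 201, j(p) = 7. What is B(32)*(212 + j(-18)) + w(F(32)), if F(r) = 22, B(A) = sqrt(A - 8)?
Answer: -9741/2 + 438*sqrt(6) ≈ -3797.6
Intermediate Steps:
B(A) = sqrt(-8 + A)
w(m) = -205/6 - 447*m/2 + m**2/6 (w(m) = -2/3 + ((m**2 - 1341*m) - 201)/6 = -2/3 + (-201 + m**2 - 1341*m)/6 = -2/3 + (-67/2 - 447*m/2 + m**2/6) = -205/6 - 447*m/2 + m**2/6)
B(32)*(212 + j(-18)) + w(F(32)) = sqrt(-8 + 32)*(212 + 7) + (-205/6 - 447/2*22 + (1/6)*22**2) = sqrt(24)*219 + (-205/6 - 4917 + (1/6)*484) = (2*sqrt(6))*219 + (-205/6 - 4917 + 242/3) = 438*sqrt(6) - 9741/2 = -9741/2 + 438*sqrt(6)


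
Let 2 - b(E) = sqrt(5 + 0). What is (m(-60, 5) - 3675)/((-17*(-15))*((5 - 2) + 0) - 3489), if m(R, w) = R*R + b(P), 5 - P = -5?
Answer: 73/2724 + sqrt(5)/2724 ≈ 0.027620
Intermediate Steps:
P = 10 (P = 5 - 1*(-5) = 5 + 5 = 10)
b(E) = 2 - sqrt(5) (b(E) = 2 - sqrt(5 + 0) = 2 - sqrt(5))
m(R, w) = 2 + R**2 - sqrt(5) (m(R, w) = R*R + (2 - sqrt(5)) = R**2 + (2 - sqrt(5)) = 2 + R**2 - sqrt(5))
(m(-60, 5) - 3675)/((-17*(-15))*((5 - 2) + 0) - 3489) = ((2 + (-60)**2 - sqrt(5)) - 3675)/((-17*(-15))*((5 - 2) + 0) - 3489) = ((2 + 3600 - sqrt(5)) - 3675)/(255*(3 + 0) - 3489) = ((3602 - sqrt(5)) - 3675)/(255*3 - 3489) = (-73 - sqrt(5))/(765 - 3489) = (-73 - sqrt(5))/(-2724) = (-73 - sqrt(5))*(-1/2724) = 73/2724 + sqrt(5)/2724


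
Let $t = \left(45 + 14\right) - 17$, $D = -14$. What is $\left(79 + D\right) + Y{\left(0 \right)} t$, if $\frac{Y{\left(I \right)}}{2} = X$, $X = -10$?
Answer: $-775$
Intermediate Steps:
$Y{\left(I \right)} = -20$ ($Y{\left(I \right)} = 2 \left(-10\right) = -20$)
$t = 42$ ($t = 59 - 17 = 42$)
$\left(79 + D\right) + Y{\left(0 \right)} t = \left(79 - 14\right) - 840 = 65 - 840 = -775$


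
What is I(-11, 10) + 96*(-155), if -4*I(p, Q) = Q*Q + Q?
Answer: -29815/2 ≈ -14908.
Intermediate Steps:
I(p, Q) = -Q/4 - Q²/4 (I(p, Q) = -(Q*Q + Q)/4 = -(Q² + Q)/4 = -(Q + Q²)/4 = -Q/4 - Q²/4)
I(-11, 10) + 96*(-155) = -¼*10*(1 + 10) + 96*(-155) = -¼*10*11 - 14880 = -55/2 - 14880 = -29815/2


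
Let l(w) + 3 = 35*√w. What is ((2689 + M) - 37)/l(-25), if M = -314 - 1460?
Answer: -1317/15317 - 76825*I/15317 ≈ -0.085983 - 5.0157*I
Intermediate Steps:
l(w) = -3 + 35*√w
M = -1774
((2689 + M) - 37)/l(-25) = ((2689 - 1774) - 37)/(-3 + 35*√(-25)) = (915 - 37)/(-3 + 35*(5*I)) = 878/(-3 + 175*I) = 878*((-3 - 175*I)/30634) = 439*(-3 - 175*I)/15317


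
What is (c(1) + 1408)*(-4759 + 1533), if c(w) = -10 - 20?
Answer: -4445428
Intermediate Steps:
c(w) = -30
(c(1) + 1408)*(-4759 + 1533) = (-30 + 1408)*(-4759 + 1533) = 1378*(-3226) = -4445428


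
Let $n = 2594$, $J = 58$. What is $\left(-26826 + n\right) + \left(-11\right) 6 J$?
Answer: $-28060$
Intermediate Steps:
$\left(-26826 + n\right) + \left(-11\right) 6 J = \left(-26826 + 2594\right) + \left(-11\right) 6 \cdot 58 = -24232 - 3828 = -28060$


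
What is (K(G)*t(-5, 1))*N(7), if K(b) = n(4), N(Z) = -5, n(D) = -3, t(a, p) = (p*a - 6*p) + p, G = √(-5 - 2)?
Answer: -150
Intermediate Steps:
G = I*√7 (G = √(-7) = I*√7 ≈ 2.6458*I)
t(a, p) = -5*p + a*p (t(a, p) = (a*p - 6*p) + p = (-6*p + a*p) + p = -5*p + a*p)
K(b) = -3
(K(G)*t(-5, 1))*N(7) = -3*(-5 - 5)*(-5) = -3*(-10)*(-5) = 30*(-5) = -150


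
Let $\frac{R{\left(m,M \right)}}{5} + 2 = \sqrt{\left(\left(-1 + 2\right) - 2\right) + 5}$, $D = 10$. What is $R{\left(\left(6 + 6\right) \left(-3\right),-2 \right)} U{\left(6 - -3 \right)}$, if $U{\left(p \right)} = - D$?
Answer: $0$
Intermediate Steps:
$R{\left(m,M \right)} = 0$ ($R{\left(m,M \right)} = -10 + 5 \sqrt{\left(\left(-1 + 2\right) - 2\right) + 5} = -10 + 5 \sqrt{\left(1 - 2\right) + 5} = -10 + 5 \sqrt{-1 + 5} = -10 + 5 \sqrt{4} = -10 + 5 \cdot 2 = -10 + 10 = 0$)
$U{\left(p \right)} = -10$ ($U{\left(p \right)} = \left(-1\right) 10 = -10$)
$R{\left(\left(6 + 6\right) \left(-3\right),-2 \right)} U{\left(6 - -3 \right)} = 0 \left(-10\right) = 0$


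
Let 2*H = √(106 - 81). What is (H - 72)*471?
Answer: -65469/2 ≈ -32735.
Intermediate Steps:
H = 5/2 (H = √(106 - 81)/2 = √25/2 = (½)*5 = 5/2 ≈ 2.5000)
(H - 72)*471 = (5/2 - 72)*471 = -139/2*471 = -65469/2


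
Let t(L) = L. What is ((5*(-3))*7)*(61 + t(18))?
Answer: -8295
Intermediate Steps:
((5*(-3))*7)*(61 + t(18)) = ((5*(-3))*7)*(61 + 18) = -15*7*79 = -105*79 = -8295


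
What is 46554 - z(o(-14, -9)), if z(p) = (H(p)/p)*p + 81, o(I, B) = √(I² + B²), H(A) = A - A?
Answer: 46473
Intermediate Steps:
H(A) = 0
o(I, B) = √(B² + I²)
z(p) = 81 (z(p) = (0/p)*p + 81 = 0*p + 81 = 0 + 81 = 81)
46554 - z(o(-14, -9)) = 46554 - 1*81 = 46554 - 81 = 46473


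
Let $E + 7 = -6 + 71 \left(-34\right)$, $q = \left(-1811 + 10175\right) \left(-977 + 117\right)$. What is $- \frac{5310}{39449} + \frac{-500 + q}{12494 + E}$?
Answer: $- \frac{283831415230}{397133083} \approx -714.7$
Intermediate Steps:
$q = -7193040$ ($q = 8364 \left(-860\right) = -7193040$)
$E = -2427$ ($E = -7 + \left(-6 + 71 \left(-34\right)\right) = -7 - 2420 = -2427$)
$- \frac{5310}{39449} + \frac{-500 + q}{12494 + E} = - \frac{5310}{39449} + \frac{-500 - 7193040}{12494 - 2427} = \left(-5310\right) \frac{1}{39449} - \frac{7193540}{10067} = - \frac{5310}{39449} - \frac{7193540}{10067} = - \frac{283831415230}{397133083}$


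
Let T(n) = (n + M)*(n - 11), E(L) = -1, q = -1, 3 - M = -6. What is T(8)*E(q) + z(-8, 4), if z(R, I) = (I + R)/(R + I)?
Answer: 52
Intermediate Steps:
M = 9 (M = 3 - 1*(-6) = 3 + 6 = 9)
z(R, I) = 1 (z(R, I) = (I + R)/(I + R) = 1)
T(n) = (-11 + n)*(9 + n) (T(n) = (n + 9)*(n - 11) = (9 + n)*(-11 + n) = (-11 + n)*(9 + n))
T(8)*E(q) + z(-8, 4) = (-99 + 8² - 2*8)*(-1) + 1 = (-99 + 64 - 16)*(-1) + 1 = -51*(-1) + 1 = 51 + 1 = 52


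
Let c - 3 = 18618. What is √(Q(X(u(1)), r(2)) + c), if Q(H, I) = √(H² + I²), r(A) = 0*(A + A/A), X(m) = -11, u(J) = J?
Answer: 2*√4658 ≈ 136.50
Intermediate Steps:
c = 18621 (c = 3 + 18618 = 18621)
r(A) = 0 (r(A) = 0*(A + 1) = 0*(1 + A) = 0)
√(Q(X(u(1)), r(2)) + c) = √(√((-11)² + 0²) + 18621) = √(√(121 + 0) + 18621) = √(√121 + 18621) = √(11 + 18621) = √18632 = 2*√4658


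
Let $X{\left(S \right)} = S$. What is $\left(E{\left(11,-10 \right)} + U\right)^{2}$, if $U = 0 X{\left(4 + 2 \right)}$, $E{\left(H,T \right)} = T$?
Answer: $100$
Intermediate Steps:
$U = 0$ ($U = 0 \left(4 + 2\right) = 0 \cdot 6 = 0$)
$\left(E{\left(11,-10 \right)} + U\right)^{2} = \left(-10 + 0\right)^{2} = \left(-10\right)^{2} = 100$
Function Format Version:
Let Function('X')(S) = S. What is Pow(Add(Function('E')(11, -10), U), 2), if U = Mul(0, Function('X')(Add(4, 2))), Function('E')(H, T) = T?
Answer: 100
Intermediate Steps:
U = 0 (U = Mul(0, Add(4, 2)) = Mul(0, 6) = 0)
Pow(Add(Function('E')(11, -10), U), 2) = Pow(Add(-10, 0), 2) = Pow(-10, 2) = 100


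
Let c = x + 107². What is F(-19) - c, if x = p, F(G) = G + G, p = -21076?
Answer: 9589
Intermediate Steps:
F(G) = 2*G
x = -21076
c = -9627 (c = -21076 + 107² = -21076 + 11449 = -9627)
F(-19) - c = 2*(-19) - 1*(-9627) = -38 + 9627 = 9589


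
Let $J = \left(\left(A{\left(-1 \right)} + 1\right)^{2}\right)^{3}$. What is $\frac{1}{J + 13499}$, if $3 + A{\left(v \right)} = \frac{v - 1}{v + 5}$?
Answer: $\frac{64}{879561} \approx 7.2764 \cdot 10^{-5}$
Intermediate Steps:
$A{\left(v \right)} = -3 + \frac{-1 + v}{5 + v}$ ($A{\left(v \right)} = -3 + \frac{v - 1}{v + 5} = -3 + \frac{-1 + v}{5 + v}$)
$J = \frac{15625}{64}$ ($J = \left(\left(\frac{2 \left(-8 - -1\right)}{5 - 1} + 1\right)^{2}\right)^{3} = \left(\left(\frac{2 \left(-8 + 1\right)}{4} + 1\right)^{2}\right)^{3} = \left(\left(2 \cdot \frac{1}{4} \left(-7\right) + 1\right)^{2}\right)^{3} = \left(\left(- \frac{7}{2} + 1\right)^{2}\right)^{3} = \left(\left(- \frac{5}{2}\right)^{2}\right)^{3} = \left(\frac{25}{4}\right)^{3} = \frac{15625}{64} \approx 244.14$)
$\frac{1}{J + 13499} = \frac{1}{\frac{15625}{64} + 13499} = \frac{1}{\frac{879561}{64}} = \frac{64}{879561}$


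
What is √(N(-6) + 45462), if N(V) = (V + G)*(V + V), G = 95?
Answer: 7*√906 ≈ 210.70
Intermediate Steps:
N(V) = 2*V*(95 + V) (N(V) = (V + 95)*(V + V) = (95 + V)*(2*V) = 2*V*(95 + V))
√(N(-6) + 45462) = √(2*(-6)*(95 - 6) + 45462) = √(2*(-6)*89 + 45462) = √(-1068 + 45462) = √44394 = 7*√906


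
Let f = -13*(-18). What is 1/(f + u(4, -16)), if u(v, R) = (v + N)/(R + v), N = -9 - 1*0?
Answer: 12/2813 ≈ 0.0042659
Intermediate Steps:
N = -9 (N = -9 + 0 = -9)
f = 234
u(v, R) = (-9 + v)/(R + v) (u(v, R) = (v - 9)/(R + v) = (-9 + v)/(R + v))
1/(f + u(4, -16)) = 1/(234 + (-9 + 4)/(-16 + 4)) = 1/(234 - 5/(-12)) = 1/(234 - 1/12*(-5)) = 1/(234 + 5/12) = 1/(2813/12) = 12/2813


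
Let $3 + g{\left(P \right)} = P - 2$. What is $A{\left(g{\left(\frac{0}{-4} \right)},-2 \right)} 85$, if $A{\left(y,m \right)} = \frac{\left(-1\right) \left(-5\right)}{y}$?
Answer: $-85$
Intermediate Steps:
$g{\left(P \right)} = -5 + P$ ($g{\left(P \right)} = -3 + \left(P - 2\right) = -3 + \left(-2 + P\right) = -5 + P$)
$A{\left(y,m \right)} = \frac{5}{y}$
$A{\left(g{\left(\frac{0}{-4} \right)},-2 \right)} 85 = \frac{5}{-5 + \frac{0}{-4}} \cdot 85 = \frac{5}{-5 + 0 \left(- \frac{1}{4}\right)} 85 = \frac{5}{-5 + 0} \cdot 85 = \frac{5}{-5} \cdot 85 = 5 \left(- \frac{1}{5}\right) 85 = \left(-1\right) 85 = -85$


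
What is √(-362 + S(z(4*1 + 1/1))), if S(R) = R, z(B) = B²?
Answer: I*√337 ≈ 18.358*I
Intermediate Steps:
√(-362 + S(z(4*1 + 1/1))) = √(-362 + (4*1 + 1/1)²) = √(-362 + (4 + 1*1)²) = √(-362 + (4 + 1)²) = √(-362 + 5²) = √(-362 + 25) = √(-337) = I*√337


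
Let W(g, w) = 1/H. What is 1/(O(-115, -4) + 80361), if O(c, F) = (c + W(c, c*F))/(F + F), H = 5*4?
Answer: 160/12860059 ≈ 1.2442e-5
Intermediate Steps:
H = 20
W(g, w) = 1/20
O(c, F) = (1/20 + c)/(2*F) (O(c, F) = (c + 1/20)/(F + F) = (1/20 + c)/((2*F)) = (1/20 + c)*(1/(2*F)) = (1/20 + c)/(2*F))
1/(O(-115, -4) + 80361) = 1/((1/40)*(1 + 20*(-115))/(-4) + 80361) = 1/((1/40)*(-¼)*(1 - 2300) + 80361) = 1/((1/40)*(-¼)*(-2299) + 80361) = 1/(2299/160 + 80361) = 1/(12860059/160) = 160/12860059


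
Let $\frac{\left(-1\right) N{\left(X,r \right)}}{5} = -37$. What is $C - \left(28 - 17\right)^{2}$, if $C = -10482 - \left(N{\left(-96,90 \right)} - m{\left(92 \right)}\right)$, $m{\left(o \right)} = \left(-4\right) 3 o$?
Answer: $-11892$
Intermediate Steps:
$N{\left(X,r \right)} = 185$ ($N{\left(X,r \right)} = \left(-5\right) \left(-37\right) = 185$)
$m{\left(o \right)} = - 12 o$
$C = -11771$ ($C = -10482 - \left(185 - \left(-12\right) 92\right) = -10482 - \left(185 - -1104\right) = -10482 - \left(185 + 1104\right) = -10482 - 1289 = -11771$)
$C - \left(28 - 17\right)^{2} = -11771 - \left(28 - 17\right)^{2} = -11771 - 11^{2} = -11771 - 121 = -11892$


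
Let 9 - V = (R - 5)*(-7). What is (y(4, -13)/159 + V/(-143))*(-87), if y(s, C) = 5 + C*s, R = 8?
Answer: 333239/7579 ≈ 43.969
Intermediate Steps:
V = 30 (V = 9 - (8 - 5)*(-7) = 9 - 3*(-7) = 9 - 1*(-21) = 9 + 21 = 30)
(y(4, -13)/159 + V/(-143))*(-87) = ((5 - 13*4)/159 + 30/(-143))*(-87) = ((5 - 52)*(1/159) + 30*(-1/143))*(-87) = (-47*1/159 - 30/143)*(-87) = (-47/159 - 30/143)*(-87) = -11491/22737*(-87) = 333239/7579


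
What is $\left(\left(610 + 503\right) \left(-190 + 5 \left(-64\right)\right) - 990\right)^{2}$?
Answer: $323328704400$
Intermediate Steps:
$\left(\left(610 + 503\right) \left(-190 + 5 \left(-64\right)\right) - 990\right)^{2} = \left(1113 \left(-190 - 320\right) - 990\right)^{2} = \left(1113 \left(-510\right) - 990\right)^{2} = \left(-567630 - 990\right)^{2} = \left(-568620\right)^{2} = 323328704400$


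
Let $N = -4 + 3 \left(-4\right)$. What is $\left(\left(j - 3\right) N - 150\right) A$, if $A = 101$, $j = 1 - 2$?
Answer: $-8686$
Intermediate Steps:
$j = -1$
$N = -16$ ($N = -4 - 12 = -16$)
$\left(\left(j - 3\right) N - 150\right) A = \left(\left(-1 - 3\right) \left(-16\right) - 150\right) 101 = \left(\left(-4\right) \left(-16\right) - 150\right) 101 = \left(64 - 150\right) 101 = \left(-86\right) 101 = -8686$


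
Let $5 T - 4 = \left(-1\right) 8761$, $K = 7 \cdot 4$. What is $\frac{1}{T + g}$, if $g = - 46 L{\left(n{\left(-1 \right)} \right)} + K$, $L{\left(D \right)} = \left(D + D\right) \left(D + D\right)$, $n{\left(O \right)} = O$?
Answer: $- \frac{5}{9537} \approx -0.00052427$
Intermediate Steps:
$K = 28$
$L{\left(D \right)} = 4 D^{2}$ ($L{\left(D \right)} = 2 D 2 D = 4 D^{2}$)
$T = - \frac{8757}{5}$ ($T = \frac{4}{5} + \frac{\left(-1\right) 8761}{5} = \frac{4}{5} + \frac{1}{5} \left(-8761\right) = \frac{4}{5} - \frac{8761}{5} = - \frac{8757}{5} \approx -1751.4$)
$g = -156$ ($g = - 46 \cdot 4 \left(-1\right)^{2} + 28 = - 46 \cdot 4 \cdot 1 + 28 = \left(-46\right) 4 + 28 = -184 + 28 = -156$)
$\frac{1}{T + g} = \frac{1}{- \frac{8757}{5} - 156} = \frac{1}{- \frac{9537}{5}} = - \frac{5}{9537}$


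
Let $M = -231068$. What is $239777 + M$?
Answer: $8709$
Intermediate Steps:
$239777 + M = 239777 - 231068 = 8709$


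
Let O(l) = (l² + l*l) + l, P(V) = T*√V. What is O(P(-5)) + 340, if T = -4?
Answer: 180 - 4*I*√5 ≈ 180.0 - 8.9443*I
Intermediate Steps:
P(V) = -4*√V
O(l) = l + 2*l² (O(l) = (l² + l²) + l = 2*l² + l = l + 2*l²)
O(P(-5)) + 340 = (-4*I*√5)*(1 + 2*(-4*I*√5)) + 340 = (-4*I*√5)*(1 - 8*I*√5) + 340 = -4*I*√5*(1 - 8*I*√5) + 340 = 340 - 4*I*√5*(1 - 8*I*√5)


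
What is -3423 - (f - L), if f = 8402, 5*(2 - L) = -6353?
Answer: -52762/5 ≈ -10552.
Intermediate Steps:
L = 6363/5 (L = 2 - ⅕*(-6353) = 2 + 6353/5 = 6363/5 ≈ 1272.6)
-3423 - (f - L) = -3423 - (8402 - 1*6363/5) = -3423 - (8402 - 6363/5) = -3423 - 1*35647/5 = -3423 - 35647/5 = -52762/5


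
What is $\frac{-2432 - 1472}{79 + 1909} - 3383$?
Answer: $- \frac{1682327}{497} \approx -3385.0$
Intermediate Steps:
$\frac{-2432 - 1472}{79 + 1909} - 3383 = - \frac{3904}{1988} - 3383 = \left(-3904\right) \frac{1}{1988} - 3383 = - \frac{976}{497} - 3383 = - \frac{1682327}{497}$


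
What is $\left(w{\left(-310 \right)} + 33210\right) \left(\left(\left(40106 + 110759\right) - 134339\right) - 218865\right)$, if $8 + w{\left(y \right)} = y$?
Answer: $-6655334388$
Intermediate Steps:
$w{\left(y \right)} = -8 + y$
$\left(w{\left(-310 \right)} + 33210\right) \left(\left(\left(40106 + 110759\right) - 134339\right) - 218865\right) = \left(\left(-8 - 310\right) + 33210\right) \left(\left(\left(40106 + 110759\right) - 134339\right) - 218865\right) = \left(-318 + 33210\right) \left(\left(150865 - 134339\right) - 218865\right) = 32892 \left(16526 - 218865\right) = 32892 \left(-202339\right) = -6655334388$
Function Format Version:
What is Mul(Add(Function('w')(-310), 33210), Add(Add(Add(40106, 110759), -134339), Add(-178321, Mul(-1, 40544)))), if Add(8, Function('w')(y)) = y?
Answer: -6655334388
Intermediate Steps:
Function('w')(y) = Add(-8, y)
Mul(Add(Function('w')(-310), 33210), Add(Add(Add(40106, 110759), -134339), Add(-178321, Mul(-1, 40544)))) = Mul(Add(Add(-8, -310), 33210), Add(Add(Add(40106, 110759), -134339), Add(-178321, Mul(-1, 40544)))) = Mul(Add(-318, 33210), Add(Add(150865, -134339), Add(-178321, -40544))) = Mul(32892, Add(16526, -218865)) = Mul(32892, -202339) = -6655334388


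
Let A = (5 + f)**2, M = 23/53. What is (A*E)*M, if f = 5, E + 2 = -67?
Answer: -158700/53 ≈ -2994.3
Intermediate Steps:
E = -69 (E = -2 - 67 = -69)
M = 23/53 (M = 23*(1/53) = 23/53 ≈ 0.43396)
A = 100 (A = (5 + 5)**2 = 10**2 = 100)
(A*E)*M = (100*(-69))*(23/53) = -6900*23/53 = -158700/53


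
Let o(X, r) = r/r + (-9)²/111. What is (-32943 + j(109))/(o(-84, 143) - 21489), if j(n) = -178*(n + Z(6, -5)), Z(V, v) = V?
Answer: 1976281/795029 ≈ 2.4858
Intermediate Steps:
o(X, r) = 64/37 (o(X, r) = 1 + 81*(1/111) = 1 + 27/37 = 64/37)
j(n) = -1068 - 178*n (j(n) = -178*(n + 6) = -178*(6 + n) = -1068 - 178*n)
(-32943 + j(109))/(o(-84, 143) - 21489) = (-32943 + (-1068 - 178*109))/(64/37 - 21489) = (-32943 + (-1068 - 19402))/(-795029/37) = (-32943 - 20470)*(-37/795029) = -53413*(-37/795029) = 1976281/795029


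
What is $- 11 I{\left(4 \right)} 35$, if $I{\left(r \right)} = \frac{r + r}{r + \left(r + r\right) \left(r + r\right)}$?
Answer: $- \frac{770}{17} \approx -45.294$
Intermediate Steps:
$I{\left(r \right)} = \frac{2 r}{r + 4 r^{2}}$ ($I{\left(r \right)} = \frac{2 r}{r + 2 r 2 r} = \frac{2 r}{r + 4 r^{2}}$)
$- 11 I{\left(4 \right)} 35 = - 11 \frac{2}{1 + 4 \cdot 4} \cdot 35 = - 11 \frac{2}{1 + 16} \cdot 35 = - 11 \cdot \frac{2}{17} \cdot 35 = - 11 \cdot 2 \cdot \frac{1}{17} \cdot 35 = \left(-11\right) \frac{2}{17} \cdot 35 = \left(- \frac{22}{17}\right) 35 = - \frac{770}{17}$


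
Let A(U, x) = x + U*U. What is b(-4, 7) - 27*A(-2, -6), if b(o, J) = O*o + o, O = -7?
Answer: 78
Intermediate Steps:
b(o, J) = -6*o (b(o, J) = -7*o + o = -6*o)
A(U, x) = x + U²
b(-4, 7) - 27*A(-2, -6) = -6*(-4) - 27*(-6 + (-2)²) = 24 - 27*(-6 + 4) = 24 - 27*(-2) = 24 + 54 = 78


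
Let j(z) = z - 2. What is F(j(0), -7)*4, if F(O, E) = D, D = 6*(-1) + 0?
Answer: -24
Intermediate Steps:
D = -6 (D = -6 + 0 = -6)
j(z) = -2 + z
F(O, E) = -6
F(j(0), -7)*4 = -6*4 = -24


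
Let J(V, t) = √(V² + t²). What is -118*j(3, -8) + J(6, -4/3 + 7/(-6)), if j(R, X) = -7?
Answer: 1665/2 ≈ 832.50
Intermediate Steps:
-118*j(3, -8) + J(6, -4/3 + 7/(-6)) = -118*(-7) + √(6² + (-4/3 + 7/(-6))²) = 826 + √(36 + (-4*⅓ + 7*(-⅙))²) = 826 + √(36 + (-4/3 - 7/6)²) = 826 + √(36 + (-5/2)²) = 826 + √(36 + 25/4) = 826 + √(169/4) = 826 + 13/2 = 1665/2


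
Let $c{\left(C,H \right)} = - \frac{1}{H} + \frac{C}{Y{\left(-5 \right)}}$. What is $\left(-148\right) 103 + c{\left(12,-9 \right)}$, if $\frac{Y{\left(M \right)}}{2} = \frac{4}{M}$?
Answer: $- \frac{274525}{18} \approx -15251.0$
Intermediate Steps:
$Y{\left(M \right)} = \frac{8}{M}$ ($Y{\left(M \right)} = 2 \frac{4}{M} = \frac{8}{M}$)
$c{\left(C,H \right)} = - \frac{1}{H} - \frac{5 C}{8}$ ($c{\left(C,H \right)} = - \frac{1}{H} + \frac{C}{8 \frac{1}{-5}} = - \frac{1}{H} + \frac{C}{8 \left(- \frac{1}{5}\right)} = - \frac{1}{H} + \frac{C}{- \frac{8}{5}} = - \frac{1}{H} + C \left(- \frac{5}{8}\right) = - \frac{1}{H} - \frac{5 C}{8}$)
$\left(-148\right) 103 + c{\left(12,-9 \right)} = \left(-148\right) 103 - \frac{133}{18} = -15244 - \frac{133}{18} = - \frac{274525}{18}$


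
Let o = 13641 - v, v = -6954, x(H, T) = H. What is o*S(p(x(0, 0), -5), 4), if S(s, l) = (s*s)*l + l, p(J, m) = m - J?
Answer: 2141880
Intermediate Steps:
S(s, l) = l + l*s**2 (S(s, l) = s**2*l + l = l*s**2 + l = l + l*s**2)
o = 20595 (o = 13641 - 1*(-6954) = 13641 + 6954 = 20595)
o*S(p(x(0, 0), -5), 4) = 20595*(4*(1 + (-5 - 1*0)**2)) = 20595*(4*(1 + (-5 + 0)**2)) = 20595*(4*(1 + (-5)**2)) = 20595*(4*(1 + 25)) = 20595*(4*26) = 20595*104 = 2141880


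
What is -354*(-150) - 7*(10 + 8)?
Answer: 52974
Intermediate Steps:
-354*(-150) - 7*(10 + 8) = 53100 - 7*18 = 53100 - 126 = 52974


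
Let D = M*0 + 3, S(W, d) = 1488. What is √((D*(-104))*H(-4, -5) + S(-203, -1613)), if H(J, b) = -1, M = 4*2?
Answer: 30*√2 ≈ 42.426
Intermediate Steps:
M = 8
D = 3 (D = 8*0 + 3 = 0 + 3 = 3)
√((D*(-104))*H(-4, -5) + S(-203, -1613)) = √((3*(-104))*(-1) + 1488) = √(-312*(-1) + 1488) = √(312 + 1488) = √1800 = 30*√2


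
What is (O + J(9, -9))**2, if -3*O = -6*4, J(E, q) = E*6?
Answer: 3844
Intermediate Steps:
J(E, q) = 6*E
O = 8 (O = -(-2)*4 = -1/3*(-24) = 8)
(O + J(9, -9))**2 = (8 + 6*9)**2 = (8 + 54)**2 = 62**2 = 3844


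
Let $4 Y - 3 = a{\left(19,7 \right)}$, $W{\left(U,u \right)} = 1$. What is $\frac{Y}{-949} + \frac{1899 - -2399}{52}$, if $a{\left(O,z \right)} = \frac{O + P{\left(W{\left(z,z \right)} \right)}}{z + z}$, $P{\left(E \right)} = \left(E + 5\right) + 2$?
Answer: $\frac{4392487}{53144} \approx 82.653$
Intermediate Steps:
$P{\left(E \right)} = 7 + E$ ($P{\left(E \right)} = \left(5 + E\right) + 2 = 7 + E$)
$a{\left(O,z \right)} = \frac{8 + O}{2 z}$ ($a{\left(O,z \right)} = \frac{O + \left(7 + 1\right)}{z + z} = \frac{O + 8}{2 z} = \left(8 + O\right) \frac{1}{2 z} = \frac{8 + O}{2 z}$)
$Y = \frac{69}{56}$ ($Y = \frac{3}{4} + \frac{\frac{1}{2} \cdot \frac{1}{7} \left(8 + 19\right)}{4} = \frac{3}{4} + \frac{\frac{1}{2} \cdot \frac{1}{7} \cdot 27}{4} = \frac{3}{4} + \frac{1}{4} \cdot \frac{27}{14} = \frac{3}{4} + \frac{27}{56} = \frac{69}{56} \approx 1.2321$)
$\frac{Y}{-949} + \frac{1899 - -2399}{52} = \frac{69}{56 \left(-949\right)} + \frac{1899 - -2399}{52} = \frac{69}{56} \left(- \frac{1}{949}\right) + \left(1899 + 2399\right) \frac{1}{52} = - \frac{69}{53144} + 4298 \cdot \frac{1}{52} = - \frac{69}{53144} + \frac{2149}{26} = \frac{4392487}{53144}$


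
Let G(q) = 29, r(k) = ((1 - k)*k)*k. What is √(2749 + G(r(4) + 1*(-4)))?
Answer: √2778 ≈ 52.707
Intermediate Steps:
r(k) = k²*(1 - k) (r(k) = (k*(1 - k))*k = k²*(1 - k))
√(2749 + G(r(4) + 1*(-4))) = √(2749 + 29) = √2778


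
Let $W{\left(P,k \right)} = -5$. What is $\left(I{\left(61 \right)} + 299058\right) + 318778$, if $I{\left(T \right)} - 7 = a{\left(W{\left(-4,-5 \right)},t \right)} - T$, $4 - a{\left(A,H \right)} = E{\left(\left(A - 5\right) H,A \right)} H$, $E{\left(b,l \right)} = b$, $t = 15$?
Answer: $620036$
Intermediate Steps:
$a{\left(A,H \right)} = 4 - H^{2} \left(-5 + A\right)$ ($a{\left(A,H \right)} = 4 - \left(A - 5\right) H H = 4 - \left(-5 + A\right) H H = 4 - H \left(-5 + A\right) H = 4 - H^{2} \left(-5 + A\right)$)
$I{\left(T \right)} = 2261 - T$ ($I{\left(T \right)} = 7 - \left(-4 + T - 15^{2} \left(5 - -5\right)\right) = 7 - \left(-4 + T - 225 \left(5 + 5\right)\right) = 7 - \left(-2254 + T\right) = 2261 - T$)
$\left(I{\left(61 \right)} + 299058\right) + 318778 = \left(\left(2261 - 61\right) + 299058\right) + 318778 = \left(2200 + 299058\right) + 318778 = 301258 + 318778 = 620036$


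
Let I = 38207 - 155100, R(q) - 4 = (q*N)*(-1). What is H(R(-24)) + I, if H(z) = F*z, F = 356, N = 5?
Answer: -72749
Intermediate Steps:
R(q) = 4 - 5*q (R(q) = 4 + (q*5)*(-1) = 4 + (5*q)*(-1) = 4 - 5*q)
I = -116893
H(z) = 356*z
H(R(-24)) + I = 356*(4 - 5*(-24)) - 116893 = 356*(4 + 120) - 116893 = 356*124 - 116893 = 44144 - 116893 = -72749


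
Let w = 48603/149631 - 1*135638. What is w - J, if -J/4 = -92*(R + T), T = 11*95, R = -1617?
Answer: 3733708667/49877 ≈ 74858.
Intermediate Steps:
T = 1045
w = -6765200325/49877 (w = 48603*(1/149631) - 135638 = 16201/49877 - 135638 = -6765200325/49877 ≈ -1.3564e+5)
J = -210496 (J = -(-368)*(-1617 + 1045) = -(-368)*(-572) = -4*52624 = -210496)
w - J = -6765200325/49877 - 1*(-210496) = -6765200325/49877 + 210496 = 3733708667/49877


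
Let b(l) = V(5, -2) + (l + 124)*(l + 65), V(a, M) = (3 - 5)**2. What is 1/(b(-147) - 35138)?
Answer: -1/33248 ≈ -3.0077e-5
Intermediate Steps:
V(a, M) = 4 (V(a, M) = (-2)**2 = 4)
b(l) = 4 + (65 + l)*(124 + l) (b(l) = 4 + (l + 124)*(l + 65) = 4 + (124 + l)*(65 + l) = 4 + (65 + l)*(124 + l))
1/(b(-147) - 35138) = 1/((8064 + (-147)**2 + 189*(-147)) - 35138) = 1/((8064 + 21609 - 27783) - 35138) = 1/(1890 - 35138) = 1/(-33248) = -1/33248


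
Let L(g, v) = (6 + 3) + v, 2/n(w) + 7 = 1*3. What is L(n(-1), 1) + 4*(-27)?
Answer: -98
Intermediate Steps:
n(w) = -½ (n(w) = 2/(-7 + 1*3) = 2/(-7 + 3) = 2/(-4) = 2*(-¼) = -½)
L(g, v) = 9 + v
L(n(-1), 1) + 4*(-27) = (9 + 1) + 4*(-27) = 10 - 108 = -98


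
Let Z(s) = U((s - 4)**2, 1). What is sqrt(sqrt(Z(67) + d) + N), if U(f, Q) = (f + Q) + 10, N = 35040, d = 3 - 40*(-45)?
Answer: sqrt(35040 + sqrt(5783)) ≈ 187.39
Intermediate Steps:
d = 1803 (d = 3 + 1800 = 1803)
U(f, Q) = 10 + Q + f (U(f, Q) = (Q + f) + 10 = 10 + Q + f)
Z(s) = 11 + (-4 + s)**2 (Z(s) = 10 + 1 + (s - 4)**2 = 10 + 1 + (-4 + s)**2 = 11 + (-4 + s)**2)
sqrt(sqrt(Z(67) + d) + N) = sqrt(sqrt((11 + (-4 + 67)**2) + 1803) + 35040) = sqrt(sqrt((11 + 63**2) + 1803) + 35040) = sqrt(sqrt((11 + 3969) + 1803) + 35040) = sqrt(sqrt(3980 + 1803) + 35040) = sqrt(sqrt(5783) + 35040) = sqrt(35040 + sqrt(5783))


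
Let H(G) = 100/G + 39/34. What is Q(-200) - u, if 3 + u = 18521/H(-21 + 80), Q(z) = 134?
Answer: -36372089/5701 ≈ -6379.9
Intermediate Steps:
H(G) = 39/34 + 100/G (H(G) = 100/G + 39*(1/34) = 100/G + 39/34 = 39/34 + 100/G)
u = 37136023/5701 (u = -3 + 18521/(39/34 + 100/(-21 + 80)) = -3 + 18521/(39/34 + 100/59) = -3 + 18521/(5701/2006) = -3 + 18521*(2006/5701) = -3 + 37153126/5701 = 37136023/5701 ≈ 6513.9)
Q(-200) - u = 134 - 1*37136023/5701 = 134 - 37136023/5701 = -36372089/5701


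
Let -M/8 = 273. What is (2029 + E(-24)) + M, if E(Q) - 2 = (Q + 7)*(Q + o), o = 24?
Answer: -153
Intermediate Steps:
M = -2184 (M = -8*273 = -2184)
E(Q) = 2 + (7 + Q)*(24 + Q) (E(Q) = 2 + (Q + 7)*(Q + 24) = 2 + (7 + Q)*(24 + Q))
(2029 + E(-24)) + M = (2029 + (170 + (-24)² + 31*(-24))) - 2184 = (2029 + (170 + 576 - 744)) - 2184 = (2029 + 2) - 2184 = 2031 - 2184 = -153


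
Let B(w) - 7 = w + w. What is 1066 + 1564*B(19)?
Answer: 71446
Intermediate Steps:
B(w) = 7 + 2*w (B(w) = 7 + (w + w) = 7 + 2*w)
1066 + 1564*B(19) = 1066 + 1564*(7 + 2*19) = 1066 + 1564*(7 + 38) = 1066 + 1564*45 = 1066 + 70380 = 71446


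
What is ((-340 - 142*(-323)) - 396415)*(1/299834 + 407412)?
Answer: -42863186020132401/299834 ≈ -1.4296e+11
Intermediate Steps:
((-340 - 142*(-323)) - 396415)*(1/299834 + 407412) = ((-340 + 45866) - 396415)*(1/299834 + 407412) = (45526 - 396415)*(122155969609/299834) = -350889*122155969609/299834 = -42863186020132401/299834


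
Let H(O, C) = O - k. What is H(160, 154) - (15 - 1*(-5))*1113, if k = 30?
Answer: -22130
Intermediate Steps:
H(O, C) = -30 + O (H(O, C) = O - 1*30 = O - 30 = -30 + O)
H(160, 154) - (15 - 1*(-5))*1113 = (-30 + 160) - (15 - 1*(-5))*1113 = 130 - (15 + 5)*1113 = 130 - 20*1113 = 130 - 1*22260 = 130 - 22260 = -22130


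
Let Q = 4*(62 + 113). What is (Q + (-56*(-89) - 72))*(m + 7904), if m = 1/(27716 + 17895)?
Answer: 2023178444140/45611 ≈ 4.4357e+7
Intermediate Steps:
m = 1/45611 ≈ 2.1925e-5
Q = 700 (Q = 4*175 = 700)
(Q + (-56*(-89) - 72))*(m + 7904) = (700 + (-56*(-89) - 72))*(1/45611 + 7904) = (700 + (4984 - 72))*(360509345/45611) = (700 + 4912)*(360509345/45611) = 5612*(360509345/45611) = 2023178444140/45611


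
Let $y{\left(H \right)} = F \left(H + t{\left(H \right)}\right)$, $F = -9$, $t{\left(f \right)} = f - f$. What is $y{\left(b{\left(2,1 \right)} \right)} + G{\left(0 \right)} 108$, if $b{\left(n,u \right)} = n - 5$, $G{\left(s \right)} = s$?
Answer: $27$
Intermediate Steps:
$t{\left(f \right)} = 0$
$b{\left(n,u \right)} = -5 + n$
$y{\left(H \right)} = - 9 H$ ($y{\left(H \right)} = - 9 \left(H + 0\right) = - 9 H$)
$y{\left(b{\left(2,1 \right)} \right)} + G{\left(0 \right)} 108 = - 9 \left(-5 + 2\right) + 0 \cdot 108 = \left(-9\right) \left(-3\right) + 0 = 27 + 0 = 27$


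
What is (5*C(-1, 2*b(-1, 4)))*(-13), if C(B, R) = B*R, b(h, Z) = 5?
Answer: 650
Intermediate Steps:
(5*C(-1, 2*b(-1, 4)))*(-13) = (5*(-2*5))*(-13) = (5*(-1*10))*(-13) = (5*(-10))*(-13) = -50*(-13) = 650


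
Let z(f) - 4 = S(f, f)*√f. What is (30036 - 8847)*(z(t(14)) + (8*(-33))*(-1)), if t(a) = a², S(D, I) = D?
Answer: 63821268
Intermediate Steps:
z(f) = 4 + f^(3/2) (z(f) = 4 + f*√f = 4 + f^(3/2))
(30036 - 8847)*(z(t(14)) + (8*(-33))*(-1)) = (30036 - 8847)*((4 + (14²)^(3/2)) + (8*(-33))*(-1)) = 21189*((4 + 196^(3/2)) - 264*(-1)) = 21189*((4 + 2744) + 264) = 21189*(2748 + 264) = 21189*3012 = 63821268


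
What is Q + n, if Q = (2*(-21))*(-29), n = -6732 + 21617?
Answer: 16103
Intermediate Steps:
n = 14885
Q = 1218 (Q = -42*(-29) = 1218)
Q + n = 1218 + 14885 = 16103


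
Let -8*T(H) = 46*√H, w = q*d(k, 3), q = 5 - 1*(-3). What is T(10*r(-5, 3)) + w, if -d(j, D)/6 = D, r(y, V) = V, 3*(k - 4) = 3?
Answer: -144 - 23*√30/4 ≈ -175.49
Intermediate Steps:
k = 5 (k = 4 + (⅓)*3 = 4 + 1 = 5)
d(j, D) = -6*D
q = 8 (q = 5 + 3 = 8)
w = -144 (w = 8*(-6*3) = 8*(-18) = -144)
T(H) = -23*√H/4
T(10*r(-5, 3)) + w = -23*√30/4 - 144 = -144 - 23*√30/4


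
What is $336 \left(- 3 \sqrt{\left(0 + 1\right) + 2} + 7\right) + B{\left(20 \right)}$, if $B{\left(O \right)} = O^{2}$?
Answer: $2752 - 1008 \sqrt{3} \approx 1006.1$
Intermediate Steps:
$336 \left(- 3 \sqrt{\left(0 + 1\right) + 2} + 7\right) + B{\left(20 \right)} = 336 \left(- 3 \sqrt{\left(0 + 1\right) + 2} + 7\right) + 20^{2} = 336 \left(- 3 \sqrt{1 + 2} + 7\right) + 400 = 336 \left(- 3 \sqrt{3} + 7\right) + 400 = 336 \left(7 - 3 \sqrt{3}\right) + 400 = \left(2352 - 1008 \sqrt{3}\right) + 400 = 2752 - 1008 \sqrt{3}$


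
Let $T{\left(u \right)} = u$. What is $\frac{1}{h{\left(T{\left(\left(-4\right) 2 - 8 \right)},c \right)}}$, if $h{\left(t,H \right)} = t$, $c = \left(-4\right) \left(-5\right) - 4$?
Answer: $- \frac{1}{16} \approx -0.0625$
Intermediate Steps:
$c = 16$ ($c = 20 - 4 = 16$)
$\frac{1}{h{\left(T{\left(\left(-4\right) 2 - 8 \right)},c \right)}} = \frac{1}{\left(-4\right) 2 - 8} = \frac{1}{-8 - 8} = \frac{1}{-16} = - \frac{1}{16}$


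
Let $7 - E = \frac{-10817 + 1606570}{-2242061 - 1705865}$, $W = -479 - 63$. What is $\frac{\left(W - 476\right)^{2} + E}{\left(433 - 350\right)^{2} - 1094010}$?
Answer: $- \frac{4091359695259}{4291873261046} \approx -0.95328$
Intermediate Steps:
$W = -542$ ($W = -479 - 63 = -542$)
$E = \frac{29231235}{3947926}$ ($E = 7 - \frac{-10817 + 1606570}{-2242061 - 1705865} = 7 - \frac{1595753}{-3947926} = 7 - 1595753 \left(- \frac{1}{3947926}\right) = 7 - - \frac{1595753}{3947926} = 7 + \frac{1595753}{3947926} = \frac{29231235}{3947926} \approx 7.4042$)
$\frac{\left(W - 476\right)^{2} + E}{\left(433 - 350\right)^{2} - 1094010} = \frac{\left(-542 - 476\right)^{2} + \frac{29231235}{3947926}}{\left(433 - 350\right)^{2} - 1094010} = \frac{\left(-1018\right)^{2} + \frac{29231235}{3947926}}{83^{2} - 1094010} = \frac{1036324 + \frac{29231235}{3947926}}{6889 - 1094010} = \frac{4091359695259}{3947926 \left(-1087121\right)} = \frac{4091359695259}{3947926} \left(- \frac{1}{1087121}\right) = - \frac{4091359695259}{4291873261046}$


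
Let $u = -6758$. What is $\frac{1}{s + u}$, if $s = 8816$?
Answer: $\frac{1}{2058} \approx 0.00048591$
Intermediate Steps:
$\frac{1}{s + u} = \frac{1}{8816 - 6758} = \frac{1}{2058}$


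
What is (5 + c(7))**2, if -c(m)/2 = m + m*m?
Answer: 11449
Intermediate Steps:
c(m) = -2*m - 2*m**2 (c(m) = -2*(m + m*m) = -2*(m + m**2) = -2*m - 2*m**2)
(5 + c(7))**2 = (5 - 2*7*(1 + 7))**2 = (5 - 2*7*8)**2 = (5 - 112)**2 = (-107)**2 = 11449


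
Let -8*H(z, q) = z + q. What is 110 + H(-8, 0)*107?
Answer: 217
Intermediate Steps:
H(z, q) = -q/8 - z/8 (H(z, q) = -(z + q)/8 = -(q + z)/8 = -q/8 - z/8)
110 + H(-8, 0)*107 = 110 + (-1/8*0 - 1/8*(-8))*107 = 110 + (0 + 1)*107 = 110 + 1*107 = 110 + 107 = 217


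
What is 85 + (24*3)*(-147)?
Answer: -10499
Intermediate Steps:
85 + (24*3)*(-147) = 85 + 72*(-147) = 85 - 10584 = -10499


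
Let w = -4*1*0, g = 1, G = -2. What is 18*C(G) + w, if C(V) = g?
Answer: 18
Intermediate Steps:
C(V) = 1
w = 0 (w = -4*0 = 0)
18*C(G) + w = 18*1 + 0 = 18 + 0 = 18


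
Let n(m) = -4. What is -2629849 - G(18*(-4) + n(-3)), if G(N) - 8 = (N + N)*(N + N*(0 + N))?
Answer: -1763457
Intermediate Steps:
G(N) = 8 + 2*N*(N + N²) (G(N) = 8 + (N + N)*(N + N*(0 + N)) = 8 + (2*N)*(N + N*N) = 8 + (2*N)*(N + N²) = 8 + 2*N*(N + N²))
-2629849 - G(18*(-4) + n(-3)) = -2629849 - (8 + 2*(18*(-4) - 4)² + 2*(18*(-4) - 4)³) = -2629849 - (8 + 2*(-72 - 4)² + 2*(-72 - 4)³) = -2629849 - (8 + 2*(-76)² + 2*(-76)³) = -2629849 - (8 + 2*5776 + 2*(-438976)) = -2629849 - (8 + 11552 - 877952) = -2629849 - 1*(-866392) = -2629849 + 866392 = -1763457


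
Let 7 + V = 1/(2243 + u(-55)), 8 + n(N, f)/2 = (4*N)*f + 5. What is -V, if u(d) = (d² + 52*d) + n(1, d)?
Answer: 13733/1962 ≈ 6.9995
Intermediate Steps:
n(N, f) = -6 + 8*N*f (n(N, f) = -16 + 2*((4*N)*f + 5) = -16 + 2*(4*N*f + 5) = -16 + 2*(5 + 4*N*f) = -16 + (10 + 8*N*f) = -6 + 8*N*f)
u(d) = -6 + d² + 60*d (u(d) = (d² + 52*d) + (-6 + 8*1*d) = (d² + 52*d) + (-6 + 8*d) = -6 + d² + 60*d)
V = -13733/1962 (V = -7 + 1/(2243 + (-6 + (-55)² + 60*(-55))) = -7 + 1/(2243 + (-6 + 3025 - 3300)) = -7 + 1/(2243 - 281) = -7 + 1/1962 = -13733/1962 ≈ -6.9995)
-V = -1*(-13733/1962) = 13733/1962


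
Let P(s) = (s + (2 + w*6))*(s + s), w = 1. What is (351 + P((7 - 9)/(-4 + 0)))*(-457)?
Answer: -328583/2 ≈ -1.6429e+5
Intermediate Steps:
P(s) = 2*s*(8 + s) (P(s) = (s + (2 + 1*6))*(s + s) = (s + (2 + 6))*(2*s) = (s + 8)*(2*s) = (8 + s)*(2*s) = 2*s*(8 + s))
(351 + P((7 - 9)/(-4 + 0)))*(-457) = (351 + 2*((7 - 9)/(-4 + 0))*(8 + (7 - 9)/(-4 + 0)))*(-457) = (351 + 2*(-2/(-4))*(8 - 2/(-4)))*(-457) = (351 + 2*(-2*(-1/4))*(8 - 2*(-1/4)))*(-457) = (351 + 2*(1/2)*(8 + 1/2))*(-457) = (351 + 2*(1/2)*(17/2))*(-457) = (351 + 17/2)*(-457) = (719/2)*(-457) = -328583/2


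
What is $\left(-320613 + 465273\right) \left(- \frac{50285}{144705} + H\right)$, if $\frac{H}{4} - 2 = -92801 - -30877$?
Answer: $- \frac{345657762982300}{9647} \approx -3.5831 \cdot 10^{10}$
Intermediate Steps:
$H = -247688$ ($H = 8 + 4 \left(-92801 - -30877\right) = 8 + 4 \left(-92801 + 30877\right) = 8 + 4 \left(-61924\right) = 8 - 247696 = -247688$)
$\left(-320613 + 465273\right) \left(- \frac{50285}{144705} + H\right) = \left(-320613 + 465273\right) \left(- \frac{50285}{144705} - 247688\right) = 144660 \left(\left(-50285\right) \frac{1}{144705} - 247688\right) = 144660 \left(- \frac{10057}{28941} - 247688\right) = 144660 \left(- \frac{7168348465}{28941}\right) = - \frac{345657762982300}{9647}$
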